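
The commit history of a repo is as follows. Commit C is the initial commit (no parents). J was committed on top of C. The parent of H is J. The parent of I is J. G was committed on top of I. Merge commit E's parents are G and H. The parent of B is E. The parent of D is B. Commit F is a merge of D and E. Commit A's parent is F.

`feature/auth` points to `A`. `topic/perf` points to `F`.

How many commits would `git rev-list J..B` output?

5

Reachable from B: {B, C, E, G, H, I, J}.
Reachable from J: {C, J}.
In B's history but not J's: {B, E, G, H, I} — 5 commits.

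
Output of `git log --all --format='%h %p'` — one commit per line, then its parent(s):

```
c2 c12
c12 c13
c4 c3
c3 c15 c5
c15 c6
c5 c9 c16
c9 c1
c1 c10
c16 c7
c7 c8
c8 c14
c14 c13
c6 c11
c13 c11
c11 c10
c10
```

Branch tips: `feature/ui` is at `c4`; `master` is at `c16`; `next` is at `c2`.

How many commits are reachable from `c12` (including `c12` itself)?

4

Walking parent pointers from c12: reachable set = {c10, c11, c12, c13}.
That is 4 commits.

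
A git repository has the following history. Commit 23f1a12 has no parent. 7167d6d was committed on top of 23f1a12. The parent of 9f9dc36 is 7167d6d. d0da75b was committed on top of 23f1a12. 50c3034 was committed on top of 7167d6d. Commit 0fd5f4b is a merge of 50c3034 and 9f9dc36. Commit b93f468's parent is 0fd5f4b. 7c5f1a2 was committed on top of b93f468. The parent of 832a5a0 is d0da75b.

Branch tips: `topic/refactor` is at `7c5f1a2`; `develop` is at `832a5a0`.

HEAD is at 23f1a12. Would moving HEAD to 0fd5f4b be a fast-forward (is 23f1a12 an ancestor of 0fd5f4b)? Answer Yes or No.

A fast-forward from 23f1a12 to 0fd5f4b is possible iff 23f1a12 is an ancestor of 0fd5f4b.
Ancestors of 0fd5f4b: {0fd5f4b, 23f1a12, 50c3034, 7167d6d, 9f9dc36}.
23f1a12 is among them, so fast-forward is possible.

Yes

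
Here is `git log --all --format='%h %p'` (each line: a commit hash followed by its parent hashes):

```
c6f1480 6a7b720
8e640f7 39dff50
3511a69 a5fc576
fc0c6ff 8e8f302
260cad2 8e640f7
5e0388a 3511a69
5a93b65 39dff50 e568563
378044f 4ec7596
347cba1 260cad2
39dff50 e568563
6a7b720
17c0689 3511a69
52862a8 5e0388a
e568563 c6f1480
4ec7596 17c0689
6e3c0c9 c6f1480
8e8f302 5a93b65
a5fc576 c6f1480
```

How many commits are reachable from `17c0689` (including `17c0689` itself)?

Walking parent pointers from 17c0689: reachable set = {17c0689, 3511a69, 6a7b720, a5fc576, c6f1480}.
That is 5 commits.

5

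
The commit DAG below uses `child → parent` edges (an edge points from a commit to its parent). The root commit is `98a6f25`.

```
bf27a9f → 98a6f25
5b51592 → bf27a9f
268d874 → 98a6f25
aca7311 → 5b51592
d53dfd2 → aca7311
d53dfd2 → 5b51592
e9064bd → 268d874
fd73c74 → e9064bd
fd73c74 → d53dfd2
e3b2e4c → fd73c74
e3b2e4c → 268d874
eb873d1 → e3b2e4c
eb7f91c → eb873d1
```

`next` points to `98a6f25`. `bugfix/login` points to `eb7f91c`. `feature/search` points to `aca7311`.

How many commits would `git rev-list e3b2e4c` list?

9

Walking parent pointers from e3b2e4c: reachable set = {268d874, 5b51592, 98a6f25, aca7311, bf27a9f, d53dfd2, e3b2e4c, e9064bd, fd73c74}.
That is 9 commits.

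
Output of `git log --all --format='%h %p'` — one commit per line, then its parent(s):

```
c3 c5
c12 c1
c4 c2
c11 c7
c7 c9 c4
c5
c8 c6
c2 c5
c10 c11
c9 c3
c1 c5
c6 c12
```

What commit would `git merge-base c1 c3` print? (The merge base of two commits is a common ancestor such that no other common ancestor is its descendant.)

c5

Ancestors of c1: {c1, c5}.
Ancestors of c3: {c3, c5}.
Common ancestors: {c5}.
The only common ancestor is c5, so it is the merge base.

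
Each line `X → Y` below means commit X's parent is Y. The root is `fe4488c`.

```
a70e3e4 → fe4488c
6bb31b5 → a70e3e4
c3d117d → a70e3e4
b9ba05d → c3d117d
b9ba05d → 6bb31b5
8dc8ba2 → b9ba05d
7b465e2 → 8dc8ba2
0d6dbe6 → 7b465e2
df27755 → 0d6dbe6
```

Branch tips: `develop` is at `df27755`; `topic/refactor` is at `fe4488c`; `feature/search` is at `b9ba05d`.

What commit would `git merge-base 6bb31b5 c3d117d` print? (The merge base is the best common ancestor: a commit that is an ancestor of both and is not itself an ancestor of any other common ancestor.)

a70e3e4

Ancestors of 6bb31b5: {6bb31b5, a70e3e4, fe4488c}.
Ancestors of c3d117d: {a70e3e4, c3d117d, fe4488c}.
Common ancestors: {a70e3e4, fe4488c}.
Among these, a70e3e4 is not an ancestor of any other common ancestor — it is the merge base.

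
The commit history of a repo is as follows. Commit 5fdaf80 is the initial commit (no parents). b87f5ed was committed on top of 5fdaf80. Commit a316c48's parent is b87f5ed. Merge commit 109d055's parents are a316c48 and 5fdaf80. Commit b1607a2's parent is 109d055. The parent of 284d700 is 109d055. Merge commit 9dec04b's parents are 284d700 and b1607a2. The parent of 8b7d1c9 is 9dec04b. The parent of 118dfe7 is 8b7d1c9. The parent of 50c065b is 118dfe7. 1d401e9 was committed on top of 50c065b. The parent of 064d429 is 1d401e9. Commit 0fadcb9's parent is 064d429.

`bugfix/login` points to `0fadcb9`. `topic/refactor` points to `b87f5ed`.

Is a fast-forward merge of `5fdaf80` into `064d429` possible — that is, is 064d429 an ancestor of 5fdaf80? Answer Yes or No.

A fast-forward from 064d429 to 5fdaf80 is possible iff 064d429 is an ancestor of 5fdaf80.
Ancestors of 5fdaf80: {5fdaf80}.
064d429 is not among them, so fast-forward is not possible.

No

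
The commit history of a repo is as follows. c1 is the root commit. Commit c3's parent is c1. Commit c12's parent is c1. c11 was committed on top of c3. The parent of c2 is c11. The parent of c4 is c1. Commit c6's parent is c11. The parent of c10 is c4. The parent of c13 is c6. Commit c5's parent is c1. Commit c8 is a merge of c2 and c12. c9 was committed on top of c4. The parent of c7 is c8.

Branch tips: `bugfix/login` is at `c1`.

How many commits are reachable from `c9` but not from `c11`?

Reachable from c9: {c1, c4, c9}.
Reachable from c11: {c1, c11, c3}.
In c9's history but not c11's: {c4, c9} — 2 commits.

2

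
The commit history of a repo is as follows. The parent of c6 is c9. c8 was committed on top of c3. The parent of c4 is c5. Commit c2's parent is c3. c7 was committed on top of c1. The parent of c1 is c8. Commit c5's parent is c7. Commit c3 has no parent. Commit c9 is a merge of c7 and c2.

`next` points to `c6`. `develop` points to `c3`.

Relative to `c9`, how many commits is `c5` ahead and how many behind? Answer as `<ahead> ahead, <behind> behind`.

Reachable from c5: {c1, c3, c5, c7, c8}.
Reachable from c9: {c1, c2, c3, c7, c8, c9}.
Only in c5's history (ahead): {c5} — 1.
Only in c9's history (behind): {c2, c9} — 2.

1 ahead, 2 behind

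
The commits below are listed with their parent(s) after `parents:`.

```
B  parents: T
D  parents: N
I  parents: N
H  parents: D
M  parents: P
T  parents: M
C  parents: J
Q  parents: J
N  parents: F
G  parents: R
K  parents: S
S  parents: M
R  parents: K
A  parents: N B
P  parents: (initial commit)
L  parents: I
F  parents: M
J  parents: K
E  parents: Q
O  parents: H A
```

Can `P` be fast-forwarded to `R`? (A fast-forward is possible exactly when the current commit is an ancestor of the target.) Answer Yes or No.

A fast-forward from P to R is possible iff P is an ancestor of R.
Ancestors of R: {K, M, P, R, S}.
P is among them, so fast-forward is possible.

Yes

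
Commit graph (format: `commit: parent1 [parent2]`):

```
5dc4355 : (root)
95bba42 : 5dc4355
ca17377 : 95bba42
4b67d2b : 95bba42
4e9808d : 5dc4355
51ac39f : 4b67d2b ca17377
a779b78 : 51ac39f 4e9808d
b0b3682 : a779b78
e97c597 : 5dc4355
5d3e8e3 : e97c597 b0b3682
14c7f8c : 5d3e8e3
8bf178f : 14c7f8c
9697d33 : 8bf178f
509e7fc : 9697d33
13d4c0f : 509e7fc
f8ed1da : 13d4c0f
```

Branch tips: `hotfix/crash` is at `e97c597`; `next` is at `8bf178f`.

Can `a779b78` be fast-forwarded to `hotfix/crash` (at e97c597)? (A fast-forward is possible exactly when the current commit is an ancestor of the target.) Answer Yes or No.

No

A fast-forward from a779b78 to e97c597 is possible iff a779b78 is an ancestor of e97c597.
Ancestors of e97c597: {5dc4355, e97c597}.
a779b78 is not among them, so fast-forward is not possible.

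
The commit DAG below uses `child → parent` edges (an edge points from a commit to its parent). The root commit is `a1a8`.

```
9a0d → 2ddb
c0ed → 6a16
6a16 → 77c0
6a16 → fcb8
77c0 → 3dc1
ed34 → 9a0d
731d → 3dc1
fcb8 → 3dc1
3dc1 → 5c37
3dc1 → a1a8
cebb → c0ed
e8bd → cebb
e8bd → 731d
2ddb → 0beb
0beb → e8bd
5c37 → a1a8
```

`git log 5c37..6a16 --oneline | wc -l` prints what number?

4

Reachable from 6a16: {3dc1, 5c37, 6a16, 77c0, a1a8, fcb8}.
Reachable from 5c37: {5c37, a1a8}.
In 6a16's history but not 5c37's: {3dc1, 6a16, 77c0, fcb8} — 4 commits.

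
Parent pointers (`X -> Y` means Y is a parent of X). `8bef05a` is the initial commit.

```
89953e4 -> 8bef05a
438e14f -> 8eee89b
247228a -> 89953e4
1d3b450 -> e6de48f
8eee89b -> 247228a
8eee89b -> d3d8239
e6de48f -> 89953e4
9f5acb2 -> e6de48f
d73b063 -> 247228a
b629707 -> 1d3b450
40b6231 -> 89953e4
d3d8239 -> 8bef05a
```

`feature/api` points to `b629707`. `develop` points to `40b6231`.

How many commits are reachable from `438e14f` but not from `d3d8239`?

Reachable from 438e14f: {247228a, 438e14f, 89953e4, 8bef05a, 8eee89b, d3d8239}.
Reachable from d3d8239: {8bef05a, d3d8239}.
In 438e14f's history but not d3d8239's: {247228a, 438e14f, 89953e4, 8eee89b} — 4 commits.

4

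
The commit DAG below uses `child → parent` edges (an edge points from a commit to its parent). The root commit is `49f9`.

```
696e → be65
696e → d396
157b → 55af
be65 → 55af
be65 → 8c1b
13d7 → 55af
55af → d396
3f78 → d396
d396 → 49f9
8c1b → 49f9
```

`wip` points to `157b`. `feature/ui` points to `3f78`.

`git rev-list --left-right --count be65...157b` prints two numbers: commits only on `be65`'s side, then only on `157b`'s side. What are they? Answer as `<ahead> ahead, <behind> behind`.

2 ahead, 1 behind

Reachable from be65: {49f9, 55af, 8c1b, be65, d396}.
Reachable from 157b: {157b, 49f9, 55af, d396}.
Only in be65's history (ahead): {8c1b, be65} — 2.
Only in 157b's history (behind): {157b} — 1.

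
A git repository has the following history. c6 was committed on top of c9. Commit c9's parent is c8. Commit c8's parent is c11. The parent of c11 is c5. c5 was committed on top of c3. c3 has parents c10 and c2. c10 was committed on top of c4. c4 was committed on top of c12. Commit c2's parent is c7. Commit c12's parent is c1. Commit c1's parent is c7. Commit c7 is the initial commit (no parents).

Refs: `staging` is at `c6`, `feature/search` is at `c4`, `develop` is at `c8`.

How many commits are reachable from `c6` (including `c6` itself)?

12

Walking parent pointers from c6: reachable set = {c1, c10, c11, c12, c2, c3, c4, c5, c6, c7, c8, c9}.
That is 12 commits.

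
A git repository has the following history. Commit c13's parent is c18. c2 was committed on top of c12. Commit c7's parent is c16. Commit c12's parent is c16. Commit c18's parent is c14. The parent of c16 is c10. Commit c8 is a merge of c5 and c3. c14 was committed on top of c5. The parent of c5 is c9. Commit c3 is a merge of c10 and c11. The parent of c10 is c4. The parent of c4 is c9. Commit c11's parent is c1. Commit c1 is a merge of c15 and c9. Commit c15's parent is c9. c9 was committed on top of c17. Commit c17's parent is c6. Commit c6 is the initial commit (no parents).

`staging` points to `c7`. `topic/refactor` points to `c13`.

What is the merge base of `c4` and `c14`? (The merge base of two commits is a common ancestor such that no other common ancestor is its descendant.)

c9

Ancestors of c4: {c17, c4, c6, c9}.
Ancestors of c14: {c14, c17, c5, c6, c9}.
Common ancestors: {c17, c6, c9}.
Among these, c9 is not an ancestor of any other common ancestor — it is the merge base.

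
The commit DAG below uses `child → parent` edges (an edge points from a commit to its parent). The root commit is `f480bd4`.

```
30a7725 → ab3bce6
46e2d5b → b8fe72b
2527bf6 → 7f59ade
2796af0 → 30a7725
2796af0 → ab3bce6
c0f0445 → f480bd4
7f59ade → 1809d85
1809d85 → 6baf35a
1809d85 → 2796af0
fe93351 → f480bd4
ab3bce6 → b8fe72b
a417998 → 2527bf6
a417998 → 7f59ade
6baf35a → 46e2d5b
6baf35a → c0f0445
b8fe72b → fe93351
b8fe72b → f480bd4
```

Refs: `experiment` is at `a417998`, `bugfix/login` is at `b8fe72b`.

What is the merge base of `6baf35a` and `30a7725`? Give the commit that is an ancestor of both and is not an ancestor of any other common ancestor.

Ancestors of 6baf35a: {46e2d5b, 6baf35a, b8fe72b, c0f0445, f480bd4, fe93351}.
Ancestors of 30a7725: {30a7725, ab3bce6, b8fe72b, f480bd4, fe93351}.
Common ancestors: {b8fe72b, f480bd4, fe93351}.
Among these, b8fe72b is not an ancestor of any other common ancestor — it is the merge base.

b8fe72b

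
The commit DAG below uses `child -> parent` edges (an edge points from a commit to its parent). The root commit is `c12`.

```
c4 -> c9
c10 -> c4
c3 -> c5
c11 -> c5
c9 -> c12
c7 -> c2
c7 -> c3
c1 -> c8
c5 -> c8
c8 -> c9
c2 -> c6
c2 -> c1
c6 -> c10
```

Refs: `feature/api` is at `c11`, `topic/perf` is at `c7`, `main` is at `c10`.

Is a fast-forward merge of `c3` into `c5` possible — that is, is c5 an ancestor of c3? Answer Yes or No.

Yes

A fast-forward from c5 to c3 is possible iff c5 is an ancestor of c3.
Ancestors of c3: {c12, c3, c5, c8, c9}.
c5 is among them, so fast-forward is possible.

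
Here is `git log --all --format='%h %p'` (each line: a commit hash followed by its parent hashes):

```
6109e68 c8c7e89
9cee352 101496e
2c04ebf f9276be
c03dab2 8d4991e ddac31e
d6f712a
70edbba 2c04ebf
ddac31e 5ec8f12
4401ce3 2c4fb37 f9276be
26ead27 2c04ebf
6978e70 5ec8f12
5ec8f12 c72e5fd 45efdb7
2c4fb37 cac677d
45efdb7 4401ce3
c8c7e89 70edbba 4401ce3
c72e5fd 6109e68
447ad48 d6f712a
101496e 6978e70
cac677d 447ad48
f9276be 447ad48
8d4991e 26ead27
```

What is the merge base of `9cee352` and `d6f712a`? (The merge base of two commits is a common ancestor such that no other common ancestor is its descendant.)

d6f712a

Ancestors of 9cee352: {101496e, 2c04ebf, 2c4fb37, 4401ce3, 447ad48, 45efdb7, 5ec8f12, 6109e68, 6978e70, 70edbba, 9cee352, c72e5fd, c8c7e89, cac677d, d6f712a, f9276be}.
Ancestors of d6f712a: {d6f712a}.
Common ancestors: {d6f712a}.
The only common ancestor is d6f712a, so it is the merge base.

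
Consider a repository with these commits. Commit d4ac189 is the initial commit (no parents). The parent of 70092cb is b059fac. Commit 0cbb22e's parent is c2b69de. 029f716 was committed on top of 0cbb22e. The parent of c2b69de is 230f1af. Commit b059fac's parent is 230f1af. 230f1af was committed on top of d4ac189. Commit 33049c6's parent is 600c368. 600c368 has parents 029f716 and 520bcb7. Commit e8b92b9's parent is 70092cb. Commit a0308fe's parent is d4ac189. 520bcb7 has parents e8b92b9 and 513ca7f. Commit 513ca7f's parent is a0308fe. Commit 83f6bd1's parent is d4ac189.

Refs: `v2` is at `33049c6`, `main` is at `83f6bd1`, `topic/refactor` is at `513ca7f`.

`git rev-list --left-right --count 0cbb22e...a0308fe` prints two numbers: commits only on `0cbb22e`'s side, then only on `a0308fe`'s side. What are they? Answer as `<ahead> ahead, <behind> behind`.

Reachable from 0cbb22e: {0cbb22e, 230f1af, c2b69de, d4ac189}.
Reachable from a0308fe: {a0308fe, d4ac189}.
Only in 0cbb22e's history (ahead): {0cbb22e, 230f1af, c2b69de} — 3.
Only in a0308fe's history (behind): {a0308fe} — 1.

3 ahead, 1 behind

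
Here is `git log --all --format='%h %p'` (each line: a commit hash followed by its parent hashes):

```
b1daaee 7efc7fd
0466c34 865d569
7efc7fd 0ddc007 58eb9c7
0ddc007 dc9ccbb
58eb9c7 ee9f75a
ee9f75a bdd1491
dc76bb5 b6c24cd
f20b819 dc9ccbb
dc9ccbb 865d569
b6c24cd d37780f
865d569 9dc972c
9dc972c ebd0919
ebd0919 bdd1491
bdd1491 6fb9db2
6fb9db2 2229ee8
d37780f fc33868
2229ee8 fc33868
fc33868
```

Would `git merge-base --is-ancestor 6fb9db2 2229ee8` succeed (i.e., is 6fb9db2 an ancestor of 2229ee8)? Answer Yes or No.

No

Ancestors of 2229ee8: {2229ee8, fc33868}.
6fb9db2 is not in that set, so it is not an ancestor of 2229ee8.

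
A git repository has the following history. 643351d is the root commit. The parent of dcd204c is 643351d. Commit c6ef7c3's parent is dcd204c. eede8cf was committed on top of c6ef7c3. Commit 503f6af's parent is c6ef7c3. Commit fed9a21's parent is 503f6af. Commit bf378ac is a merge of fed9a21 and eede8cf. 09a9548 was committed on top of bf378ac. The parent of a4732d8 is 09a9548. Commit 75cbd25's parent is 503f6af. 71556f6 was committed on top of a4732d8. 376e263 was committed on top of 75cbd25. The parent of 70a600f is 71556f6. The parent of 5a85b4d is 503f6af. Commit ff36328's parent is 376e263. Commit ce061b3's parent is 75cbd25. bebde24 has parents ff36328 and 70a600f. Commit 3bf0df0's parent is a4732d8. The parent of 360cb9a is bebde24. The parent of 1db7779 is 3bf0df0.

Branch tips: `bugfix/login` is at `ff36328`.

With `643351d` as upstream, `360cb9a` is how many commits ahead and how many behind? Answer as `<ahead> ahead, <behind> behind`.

Reachable from 360cb9a: {09a9548, 360cb9a, 376e263, 503f6af, 643351d, 70a600f, 71556f6, 75cbd25, a4732d8, bebde24, bf378ac, c6ef7c3, dcd204c, eede8cf, fed9a21, ff36328}.
Reachable from 643351d: {643351d}.
Only in 360cb9a's history (ahead): {09a9548, 360cb9a, 376e263, 503f6af, 70a600f, 71556f6, 75cbd25, a4732d8, bebde24, bf378ac, c6ef7c3, dcd204c, eede8cf, fed9a21, ff36328} — 15.
Only in 643351d's history (behind): {} — 0.

15 ahead, 0 behind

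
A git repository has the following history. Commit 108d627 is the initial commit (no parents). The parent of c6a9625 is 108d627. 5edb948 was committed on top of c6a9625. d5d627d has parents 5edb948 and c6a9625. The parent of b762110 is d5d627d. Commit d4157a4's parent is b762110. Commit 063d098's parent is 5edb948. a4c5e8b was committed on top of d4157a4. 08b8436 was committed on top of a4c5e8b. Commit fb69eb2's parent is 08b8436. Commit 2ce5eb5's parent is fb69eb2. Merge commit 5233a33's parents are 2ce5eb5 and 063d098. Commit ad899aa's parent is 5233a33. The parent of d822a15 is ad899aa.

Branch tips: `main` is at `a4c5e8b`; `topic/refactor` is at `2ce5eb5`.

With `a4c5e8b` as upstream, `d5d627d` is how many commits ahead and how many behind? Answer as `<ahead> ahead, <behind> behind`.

Reachable from d5d627d: {108d627, 5edb948, c6a9625, d5d627d}.
Reachable from a4c5e8b: {108d627, 5edb948, a4c5e8b, b762110, c6a9625, d4157a4, d5d627d}.
Only in d5d627d's history (ahead): {} — 0.
Only in a4c5e8b's history (behind): {a4c5e8b, b762110, d4157a4} — 3.

0 ahead, 3 behind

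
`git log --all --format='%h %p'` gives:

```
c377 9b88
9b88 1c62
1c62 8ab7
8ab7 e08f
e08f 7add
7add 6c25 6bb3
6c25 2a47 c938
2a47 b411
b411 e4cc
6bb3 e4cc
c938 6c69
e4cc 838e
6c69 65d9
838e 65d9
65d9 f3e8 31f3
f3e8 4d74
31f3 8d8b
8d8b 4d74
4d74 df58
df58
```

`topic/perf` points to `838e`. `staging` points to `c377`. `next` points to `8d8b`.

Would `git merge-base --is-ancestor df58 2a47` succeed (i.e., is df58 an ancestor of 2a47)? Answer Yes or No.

Yes

Ancestors of 2a47 (commits reachable by following parents): {2a47, 31f3, 4d74, 65d9, 838e, 8d8b, b411, df58, e4cc, f3e8}.
df58 is in that set, so it is an ancestor of 2a47.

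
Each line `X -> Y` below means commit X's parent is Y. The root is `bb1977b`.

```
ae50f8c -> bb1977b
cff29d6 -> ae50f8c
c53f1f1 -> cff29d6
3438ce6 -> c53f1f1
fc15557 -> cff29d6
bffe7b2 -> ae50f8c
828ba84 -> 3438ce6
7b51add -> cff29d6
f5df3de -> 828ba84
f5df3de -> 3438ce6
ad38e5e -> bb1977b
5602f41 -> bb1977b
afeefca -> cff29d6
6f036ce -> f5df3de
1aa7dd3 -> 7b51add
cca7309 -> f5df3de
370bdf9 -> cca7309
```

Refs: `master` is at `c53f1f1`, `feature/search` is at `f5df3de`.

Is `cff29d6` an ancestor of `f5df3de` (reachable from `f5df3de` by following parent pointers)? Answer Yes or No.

Yes

Ancestors of f5df3de (commits reachable by following parents): {3438ce6, 828ba84, ae50f8c, bb1977b, c53f1f1, cff29d6, f5df3de}.
cff29d6 is in that set, so it is an ancestor of f5df3de.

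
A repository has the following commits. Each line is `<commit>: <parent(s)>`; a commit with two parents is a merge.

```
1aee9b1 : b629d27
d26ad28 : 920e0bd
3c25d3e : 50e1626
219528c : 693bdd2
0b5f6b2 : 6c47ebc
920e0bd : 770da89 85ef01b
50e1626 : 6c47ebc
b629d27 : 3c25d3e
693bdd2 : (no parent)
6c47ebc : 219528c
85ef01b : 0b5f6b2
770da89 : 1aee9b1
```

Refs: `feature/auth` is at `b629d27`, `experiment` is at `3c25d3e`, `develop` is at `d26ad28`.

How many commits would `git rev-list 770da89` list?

Walking parent pointers from 770da89: reachable set = {1aee9b1, 219528c, 3c25d3e, 50e1626, 693bdd2, 6c47ebc, 770da89, b629d27}.
That is 8 commits.

8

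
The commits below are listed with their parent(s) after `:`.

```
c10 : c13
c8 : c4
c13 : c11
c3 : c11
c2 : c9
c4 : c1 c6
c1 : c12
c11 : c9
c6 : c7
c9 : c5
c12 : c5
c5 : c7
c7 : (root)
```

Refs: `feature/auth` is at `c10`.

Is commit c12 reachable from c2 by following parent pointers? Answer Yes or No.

No

Ancestors of c2: {c2, c5, c7, c9}.
c12 is not in that set, so it is not an ancestor of c2.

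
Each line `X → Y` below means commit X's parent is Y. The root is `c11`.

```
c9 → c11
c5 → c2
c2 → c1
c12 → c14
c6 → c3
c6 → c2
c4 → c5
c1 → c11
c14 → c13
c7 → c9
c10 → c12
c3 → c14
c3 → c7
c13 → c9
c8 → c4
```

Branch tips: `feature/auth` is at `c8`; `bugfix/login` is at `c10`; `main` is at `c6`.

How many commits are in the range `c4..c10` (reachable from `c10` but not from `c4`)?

5

Reachable from c10: {c10, c11, c12, c13, c14, c9}.
Reachable from c4: {c1, c11, c2, c4, c5}.
In c10's history but not c4's: {c10, c12, c13, c14, c9} — 5 commits.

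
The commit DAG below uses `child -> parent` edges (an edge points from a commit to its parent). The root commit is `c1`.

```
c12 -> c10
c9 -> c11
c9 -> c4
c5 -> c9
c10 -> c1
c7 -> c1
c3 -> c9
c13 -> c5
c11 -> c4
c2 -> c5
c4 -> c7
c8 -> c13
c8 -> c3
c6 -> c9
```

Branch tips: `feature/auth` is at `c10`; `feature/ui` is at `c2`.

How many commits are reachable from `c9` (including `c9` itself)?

5

Walking parent pointers from c9: reachable set = {c1, c11, c4, c7, c9}.
That is 5 commits.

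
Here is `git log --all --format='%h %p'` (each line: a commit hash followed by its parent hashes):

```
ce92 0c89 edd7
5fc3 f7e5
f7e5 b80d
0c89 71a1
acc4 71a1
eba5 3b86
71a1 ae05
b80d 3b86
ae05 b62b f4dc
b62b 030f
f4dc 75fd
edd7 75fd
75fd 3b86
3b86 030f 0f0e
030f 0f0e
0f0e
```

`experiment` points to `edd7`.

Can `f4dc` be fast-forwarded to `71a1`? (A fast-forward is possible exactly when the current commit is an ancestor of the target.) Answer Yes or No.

Yes

A fast-forward from f4dc to 71a1 is possible iff f4dc is an ancestor of 71a1.
Ancestors of 71a1: {030f, 0f0e, 3b86, 71a1, 75fd, ae05, b62b, f4dc}.
f4dc is among them, so fast-forward is possible.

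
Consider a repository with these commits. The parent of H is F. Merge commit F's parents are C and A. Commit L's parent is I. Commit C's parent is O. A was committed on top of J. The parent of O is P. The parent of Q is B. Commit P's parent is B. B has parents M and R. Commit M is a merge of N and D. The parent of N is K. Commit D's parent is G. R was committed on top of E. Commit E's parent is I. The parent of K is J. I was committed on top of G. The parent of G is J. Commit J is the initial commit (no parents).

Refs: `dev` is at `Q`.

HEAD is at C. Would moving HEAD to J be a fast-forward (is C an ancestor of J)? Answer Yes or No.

No

A fast-forward from C to J is possible iff C is an ancestor of J.
Ancestors of J: {J}.
C is not among them, so fast-forward is not possible.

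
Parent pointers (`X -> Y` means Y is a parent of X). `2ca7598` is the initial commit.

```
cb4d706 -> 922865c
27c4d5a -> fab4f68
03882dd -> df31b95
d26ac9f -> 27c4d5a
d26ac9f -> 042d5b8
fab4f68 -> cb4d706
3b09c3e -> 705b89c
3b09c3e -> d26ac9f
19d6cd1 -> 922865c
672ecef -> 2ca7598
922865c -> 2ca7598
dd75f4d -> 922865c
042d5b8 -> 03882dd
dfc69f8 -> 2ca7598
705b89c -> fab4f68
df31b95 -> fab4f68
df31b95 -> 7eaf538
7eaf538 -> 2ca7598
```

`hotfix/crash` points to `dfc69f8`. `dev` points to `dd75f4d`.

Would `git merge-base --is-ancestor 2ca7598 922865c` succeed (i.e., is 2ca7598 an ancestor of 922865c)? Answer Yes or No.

Ancestors of 922865c (commits reachable by following parents): {2ca7598, 922865c}.
2ca7598 is in that set, so it is an ancestor of 922865c.

Yes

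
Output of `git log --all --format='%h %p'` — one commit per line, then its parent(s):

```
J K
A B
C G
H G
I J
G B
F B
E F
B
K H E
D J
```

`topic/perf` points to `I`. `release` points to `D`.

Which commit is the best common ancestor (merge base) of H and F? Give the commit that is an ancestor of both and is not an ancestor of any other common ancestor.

Ancestors of H: {B, G, H}.
Ancestors of F: {B, F}.
Common ancestors: {B}.
The only common ancestor is B, so it is the merge base.

B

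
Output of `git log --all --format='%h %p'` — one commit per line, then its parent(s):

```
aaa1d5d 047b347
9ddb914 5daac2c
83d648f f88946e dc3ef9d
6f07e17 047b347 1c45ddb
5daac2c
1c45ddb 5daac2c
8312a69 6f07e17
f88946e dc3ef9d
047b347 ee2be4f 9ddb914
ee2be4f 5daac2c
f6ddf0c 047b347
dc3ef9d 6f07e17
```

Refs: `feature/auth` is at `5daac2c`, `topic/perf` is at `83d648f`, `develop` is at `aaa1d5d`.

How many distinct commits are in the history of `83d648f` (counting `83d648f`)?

9

Walking parent pointers from 83d648f: reachable set = {047b347, 1c45ddb, 5daac2c, 6f07e17, 83d648f, 9ddb914, dc3ef9d, ee2be4f, f88946e}.
That is 9 commits.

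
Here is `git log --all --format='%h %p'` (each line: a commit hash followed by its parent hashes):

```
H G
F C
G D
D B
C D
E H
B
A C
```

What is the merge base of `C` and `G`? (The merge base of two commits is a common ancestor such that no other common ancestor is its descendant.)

D

Ancestors of C: {B, C, D}.
Ancestors of G: {B, D, G}.
Common ancestors: {B, D}.
Among these, D is not an ancestor of any other common ancestor — it is the merge base.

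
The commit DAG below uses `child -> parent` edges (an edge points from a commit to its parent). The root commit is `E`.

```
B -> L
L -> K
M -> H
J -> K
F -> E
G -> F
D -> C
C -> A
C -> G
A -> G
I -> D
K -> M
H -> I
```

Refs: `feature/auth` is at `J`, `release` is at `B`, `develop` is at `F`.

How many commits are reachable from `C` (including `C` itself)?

5

Walking parent pointers from C: reachable set = {A, C, E, F, G}.
That is 5 commits.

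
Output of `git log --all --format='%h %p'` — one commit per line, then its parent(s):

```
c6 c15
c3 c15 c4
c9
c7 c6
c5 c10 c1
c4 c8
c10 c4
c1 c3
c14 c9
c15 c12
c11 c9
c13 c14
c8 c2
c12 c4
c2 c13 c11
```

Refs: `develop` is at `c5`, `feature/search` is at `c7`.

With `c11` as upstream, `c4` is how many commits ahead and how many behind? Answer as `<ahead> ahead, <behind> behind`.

Reachable from c4: {c11, c13, c14, c2, c4, c8, c9}.
Reachable from c11: {c11, c9}.
Only in c4's history (ahead): {c13, c14, c2, c4, c8} — 5.
Only in c11's history (behind): {} — 0.

5 ahead, 0 behind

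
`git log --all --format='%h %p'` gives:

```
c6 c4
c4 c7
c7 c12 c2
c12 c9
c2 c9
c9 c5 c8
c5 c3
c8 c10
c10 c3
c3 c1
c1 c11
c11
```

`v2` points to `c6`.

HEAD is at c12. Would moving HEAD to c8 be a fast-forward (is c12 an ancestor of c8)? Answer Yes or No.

A fast-forward from c12 to c8 is possible iff c12 is an ancestor of c8.
Ancestors of c8: {c1, c10, c11, c3, c8}.
c12 is not among them, so fast-forward is not possible.

No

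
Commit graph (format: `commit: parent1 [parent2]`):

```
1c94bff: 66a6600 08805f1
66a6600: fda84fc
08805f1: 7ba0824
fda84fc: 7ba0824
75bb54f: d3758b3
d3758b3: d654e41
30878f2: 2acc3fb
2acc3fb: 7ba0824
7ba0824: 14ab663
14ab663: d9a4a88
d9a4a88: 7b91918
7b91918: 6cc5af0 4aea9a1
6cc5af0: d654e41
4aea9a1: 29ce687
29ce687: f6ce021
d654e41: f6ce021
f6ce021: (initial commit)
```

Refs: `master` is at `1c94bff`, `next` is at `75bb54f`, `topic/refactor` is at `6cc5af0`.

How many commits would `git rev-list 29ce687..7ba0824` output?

7

Reachable from 7ba0824: {14ab663, 29ce687, 4aea9a1, 6cc5af0, 7b91918, 7ba0824, d654e41, d9a4a88, f6ce021}.
Reachable from 29ce687: {29ce687, f6ce021}.
In 7ba0824's history but not 29ce687's: {14ab663, 4aea9a1, 6cc5af0, 7b91918, 7ba0824, d654e41, d9a4a88} — 7 commits.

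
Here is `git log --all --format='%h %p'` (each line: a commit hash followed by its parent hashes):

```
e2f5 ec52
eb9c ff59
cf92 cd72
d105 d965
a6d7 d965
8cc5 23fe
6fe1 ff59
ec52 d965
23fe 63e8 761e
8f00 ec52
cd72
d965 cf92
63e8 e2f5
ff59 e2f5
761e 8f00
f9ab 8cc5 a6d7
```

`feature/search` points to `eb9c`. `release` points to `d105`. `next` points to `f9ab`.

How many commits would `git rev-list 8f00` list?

5

Walking parent pointers from 8f00: reachable set = {8f00, cd72, cf92, d965, ec52}.
That is 5 commits.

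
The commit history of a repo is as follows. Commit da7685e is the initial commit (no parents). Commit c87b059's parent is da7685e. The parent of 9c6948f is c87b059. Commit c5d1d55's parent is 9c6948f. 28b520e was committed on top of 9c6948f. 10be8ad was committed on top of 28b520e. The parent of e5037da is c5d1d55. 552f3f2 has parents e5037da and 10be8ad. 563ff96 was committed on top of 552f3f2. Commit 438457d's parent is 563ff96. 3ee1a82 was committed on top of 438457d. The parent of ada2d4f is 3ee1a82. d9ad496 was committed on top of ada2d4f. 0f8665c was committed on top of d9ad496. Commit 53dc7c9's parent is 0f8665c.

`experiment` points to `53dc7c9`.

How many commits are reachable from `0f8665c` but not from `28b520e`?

10

Reachable from 0f8665c: {0f8665c, 10be8ad, 28b520e, 3ee1a82, 438457d, 552f3f2, 563ff96, 9c6948f, ada2d4f, c5d1d55, c87b059, d9ad496, da7685e, e5037da}.
Reachable from 28b520e: {28b520e, 9c6948f, c87b059, da7685e}.
In 0f8665c's history but not 28b520e's: {0f8665c, 10be8ad, 3ee1a82, 438457d, 552f3f2, 563ff96, ada2d4f, c5d1d55, d9ad496, e5037da} — 10 commits.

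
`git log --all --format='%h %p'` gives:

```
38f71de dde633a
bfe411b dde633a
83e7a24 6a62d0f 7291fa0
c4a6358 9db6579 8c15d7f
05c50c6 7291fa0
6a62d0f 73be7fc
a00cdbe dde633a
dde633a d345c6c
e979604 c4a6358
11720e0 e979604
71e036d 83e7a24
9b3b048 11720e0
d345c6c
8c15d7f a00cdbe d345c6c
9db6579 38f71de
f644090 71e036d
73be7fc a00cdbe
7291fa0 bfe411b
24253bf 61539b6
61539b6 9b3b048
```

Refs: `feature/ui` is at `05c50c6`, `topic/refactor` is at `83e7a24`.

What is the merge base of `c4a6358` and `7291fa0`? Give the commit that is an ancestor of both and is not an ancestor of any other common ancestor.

Ancestors of c4a6358: {38f71de, 8c15d7f, 9db6579, a00cdbe, c4a6358, d345c6c, dde633a}.
Ancestors of 7291fa0: {7291fa0, bfe411b, d345c6c, dde633a}.
Common ancestors: {d345c6c, dde633a}.
Among these, dde633a is not an ancestor of any other common ancestor — it is the merge base.

dde633a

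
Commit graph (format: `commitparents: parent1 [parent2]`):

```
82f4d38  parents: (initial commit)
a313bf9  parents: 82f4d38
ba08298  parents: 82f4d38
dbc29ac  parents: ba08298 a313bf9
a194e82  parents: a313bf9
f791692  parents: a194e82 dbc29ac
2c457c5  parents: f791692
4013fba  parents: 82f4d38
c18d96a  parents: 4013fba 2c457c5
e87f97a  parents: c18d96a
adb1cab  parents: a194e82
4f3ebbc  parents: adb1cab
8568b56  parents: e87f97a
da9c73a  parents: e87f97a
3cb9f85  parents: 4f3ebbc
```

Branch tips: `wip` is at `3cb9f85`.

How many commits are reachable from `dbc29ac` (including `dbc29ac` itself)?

Walking parent pointers from dbc29ac: reachable set = {82f4d38, a313bf9, ba08298, dbc29ac}.
That is 4 commits.

4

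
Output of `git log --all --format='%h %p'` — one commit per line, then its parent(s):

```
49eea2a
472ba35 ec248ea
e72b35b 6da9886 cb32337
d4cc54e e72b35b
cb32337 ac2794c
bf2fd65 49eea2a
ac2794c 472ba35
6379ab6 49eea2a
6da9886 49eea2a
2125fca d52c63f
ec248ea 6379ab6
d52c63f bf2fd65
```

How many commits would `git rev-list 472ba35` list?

Walking parent pointers from 472ba35: reachable set = {472ba35, 49eea2a, 6379ab6, ec248ea}.
That is 4 commits.

4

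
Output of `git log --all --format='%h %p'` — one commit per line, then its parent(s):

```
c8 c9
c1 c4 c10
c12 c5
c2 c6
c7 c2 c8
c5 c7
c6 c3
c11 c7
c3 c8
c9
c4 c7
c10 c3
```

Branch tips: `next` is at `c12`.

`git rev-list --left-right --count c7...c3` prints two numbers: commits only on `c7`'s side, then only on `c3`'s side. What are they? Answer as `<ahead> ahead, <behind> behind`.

Reachable from c7: {c2, c3, c6, c7, c8, c9}.
Reachable from c3: {c3, c8, c9}.
Only in c7's history (ahead): {c2, c6, c7} — 3.
Only in c3's history (behind): {} — 0.

3 ahead, 0 behind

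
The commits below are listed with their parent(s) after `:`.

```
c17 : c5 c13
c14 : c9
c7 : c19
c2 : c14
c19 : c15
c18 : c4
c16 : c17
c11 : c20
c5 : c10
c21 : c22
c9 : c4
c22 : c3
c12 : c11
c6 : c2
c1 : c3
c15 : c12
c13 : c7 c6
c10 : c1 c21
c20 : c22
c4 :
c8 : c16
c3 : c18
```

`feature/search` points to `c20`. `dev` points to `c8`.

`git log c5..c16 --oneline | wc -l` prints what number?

13

Reachable from c16: {c1, c10, c11, c12, c13, c14, c15, c16, c17, c18, c19, c2, c20, c21, c22, c3, c4, c5, c6, c7, c9}.
Reachable from c5: {c1, c10, c18, c21, c22, c3, c4, c5}.
In c16's history but not c5's: {c11, c12, c13, c14, c15, c16, c17, c19, c2, c20, c6, c7, c9} — 13 commits.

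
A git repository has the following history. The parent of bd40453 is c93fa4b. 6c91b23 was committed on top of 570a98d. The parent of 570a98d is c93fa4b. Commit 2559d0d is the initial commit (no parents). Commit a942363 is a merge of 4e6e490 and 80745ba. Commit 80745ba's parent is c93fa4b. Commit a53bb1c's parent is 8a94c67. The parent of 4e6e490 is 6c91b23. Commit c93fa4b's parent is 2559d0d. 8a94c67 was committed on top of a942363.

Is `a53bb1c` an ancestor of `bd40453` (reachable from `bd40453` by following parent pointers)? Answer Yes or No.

Ancestors of bd40453: {2559d0d, bd40453, c93fa4b}.
a53bb1c is not in that set, so it is not an ancestor of bd40453.

No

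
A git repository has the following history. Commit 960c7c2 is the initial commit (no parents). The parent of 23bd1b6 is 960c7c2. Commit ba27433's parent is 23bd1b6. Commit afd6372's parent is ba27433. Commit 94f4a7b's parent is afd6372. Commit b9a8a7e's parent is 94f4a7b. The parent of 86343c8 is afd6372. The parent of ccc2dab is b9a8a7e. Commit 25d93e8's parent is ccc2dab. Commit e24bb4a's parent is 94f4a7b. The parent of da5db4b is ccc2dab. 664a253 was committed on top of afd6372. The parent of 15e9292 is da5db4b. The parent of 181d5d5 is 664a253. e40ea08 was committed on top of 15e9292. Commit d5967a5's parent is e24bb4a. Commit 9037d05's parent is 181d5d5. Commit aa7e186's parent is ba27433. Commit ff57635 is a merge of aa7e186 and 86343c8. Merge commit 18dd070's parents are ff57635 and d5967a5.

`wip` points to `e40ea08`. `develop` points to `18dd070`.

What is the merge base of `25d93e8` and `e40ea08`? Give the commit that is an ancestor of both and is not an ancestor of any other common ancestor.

ccc2dab

Ancestors of 25d93e8: {23bd1b6, 25d93e8, 94f4a7b, 960c7c2, afd6372, b9a8a7e, ba27433, ccc2dab}.
Ancestors of e40ea08: {15e9292, 23bd1b6, 94f4a7b, 960c7c2, afd6372, b9a8a7e, ba27433, ccc2dab, da5db4b, e40ea08}.
Common ancestors: {23bd1b6, 94f4a7b, 960c7c2, afd6372, b9a8a7e, ba27433, ccc2dab}.
Among these, ccc2dab is not an ancestor of any other common ancestor — it is the merge base.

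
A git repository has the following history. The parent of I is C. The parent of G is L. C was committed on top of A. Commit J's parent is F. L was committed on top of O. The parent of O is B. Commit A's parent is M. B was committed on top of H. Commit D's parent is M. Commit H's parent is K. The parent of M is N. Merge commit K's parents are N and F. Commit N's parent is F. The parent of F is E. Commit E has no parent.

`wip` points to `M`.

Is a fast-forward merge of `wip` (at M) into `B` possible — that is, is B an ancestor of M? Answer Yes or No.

A fast-forward from B to M is possible iff B is an ancestor of M.
Ancestors of M: {E, F, M, N}.
B is not among them, so fast-forward is not possible.

No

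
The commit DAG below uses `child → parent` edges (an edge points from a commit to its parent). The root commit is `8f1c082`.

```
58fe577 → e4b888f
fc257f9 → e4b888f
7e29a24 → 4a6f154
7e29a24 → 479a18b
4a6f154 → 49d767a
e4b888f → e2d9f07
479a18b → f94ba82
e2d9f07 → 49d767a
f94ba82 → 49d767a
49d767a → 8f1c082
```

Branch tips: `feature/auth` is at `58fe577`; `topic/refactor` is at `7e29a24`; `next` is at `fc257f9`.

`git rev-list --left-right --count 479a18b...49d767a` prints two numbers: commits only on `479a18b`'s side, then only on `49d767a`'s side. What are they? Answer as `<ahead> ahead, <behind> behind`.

2 ahead, 0 behind

Reachable from 479a18b: {479a18b, 49d767a, 8f1c082, f94ba82}.
Reachable from 49d767a: {49d767a, 8f1c082}.
Only in 479a18b's history (ahead): {479a18b, f94ba82} — 2.
Only in 49d767a's history (behind): {} — 0.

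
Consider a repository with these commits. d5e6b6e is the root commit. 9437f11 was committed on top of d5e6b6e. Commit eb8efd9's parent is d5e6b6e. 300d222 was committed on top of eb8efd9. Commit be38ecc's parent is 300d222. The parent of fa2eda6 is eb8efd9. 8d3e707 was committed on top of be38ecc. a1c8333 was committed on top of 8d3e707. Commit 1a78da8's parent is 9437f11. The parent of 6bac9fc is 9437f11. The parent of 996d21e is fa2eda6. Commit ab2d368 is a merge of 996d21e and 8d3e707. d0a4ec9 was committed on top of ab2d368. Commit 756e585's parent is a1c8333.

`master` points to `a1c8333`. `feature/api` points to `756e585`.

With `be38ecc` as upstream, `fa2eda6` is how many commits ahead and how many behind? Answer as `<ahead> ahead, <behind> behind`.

Reachable from fa2eda6: {d5e6b6e, eb8efd9, fa2eda6}.
Reachable from be38ecc: {300d222, be38ecc, d5e6b6e, eb8efd9}.
Only in fa2eda6's history (ahead): {fa2eda6} — 1.
Only in be38ecc's history (behind): {300d222, be38ecc} — 2.

1 ahead, 2 behind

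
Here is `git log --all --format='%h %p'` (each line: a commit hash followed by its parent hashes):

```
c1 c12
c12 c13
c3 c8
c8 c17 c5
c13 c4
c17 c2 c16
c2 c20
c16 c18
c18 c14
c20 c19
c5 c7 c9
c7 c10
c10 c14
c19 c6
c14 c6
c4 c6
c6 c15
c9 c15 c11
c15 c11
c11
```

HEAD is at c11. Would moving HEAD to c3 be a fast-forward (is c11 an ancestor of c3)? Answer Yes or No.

Yes

A fast-forward from c11 to c3 is possible iff c11 is an ancestor of c3.
Ancestors of c3: {c10, c11, c14, c15, c16, c17, c18, c19, c2, c20, c3, c5, c6, c7, c8, c9}.
c11 is among them, so fast-forward is possible.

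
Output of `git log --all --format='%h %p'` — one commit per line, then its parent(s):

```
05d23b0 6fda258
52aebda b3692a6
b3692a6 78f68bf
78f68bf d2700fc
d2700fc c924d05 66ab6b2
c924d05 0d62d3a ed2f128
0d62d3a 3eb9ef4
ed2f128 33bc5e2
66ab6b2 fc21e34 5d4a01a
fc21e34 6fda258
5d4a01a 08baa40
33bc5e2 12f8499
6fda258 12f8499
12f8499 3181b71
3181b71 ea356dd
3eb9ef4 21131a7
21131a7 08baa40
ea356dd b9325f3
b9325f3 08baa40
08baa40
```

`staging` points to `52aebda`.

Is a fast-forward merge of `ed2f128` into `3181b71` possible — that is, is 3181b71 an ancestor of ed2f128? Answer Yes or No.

A fast-forward from 3181b71 to ed2f128 is possible iff 3181b71 is an ancestor of ed2f128.
Ancestors of ed2f128: {08baa40, 12f8499, 3181b71, 33bc5e2, b9325f3, ea356dd, ed2f128}.
3181b71 is among them, so fast-forward is possible.

Yes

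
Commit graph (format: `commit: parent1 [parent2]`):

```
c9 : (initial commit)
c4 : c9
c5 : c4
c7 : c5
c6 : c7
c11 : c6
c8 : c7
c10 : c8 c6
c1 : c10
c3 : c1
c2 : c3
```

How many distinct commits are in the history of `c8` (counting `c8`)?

5

Walking parent pointers from c8: reachable set = {c4, c5, c7, c8, c9}.
That is 5 commits.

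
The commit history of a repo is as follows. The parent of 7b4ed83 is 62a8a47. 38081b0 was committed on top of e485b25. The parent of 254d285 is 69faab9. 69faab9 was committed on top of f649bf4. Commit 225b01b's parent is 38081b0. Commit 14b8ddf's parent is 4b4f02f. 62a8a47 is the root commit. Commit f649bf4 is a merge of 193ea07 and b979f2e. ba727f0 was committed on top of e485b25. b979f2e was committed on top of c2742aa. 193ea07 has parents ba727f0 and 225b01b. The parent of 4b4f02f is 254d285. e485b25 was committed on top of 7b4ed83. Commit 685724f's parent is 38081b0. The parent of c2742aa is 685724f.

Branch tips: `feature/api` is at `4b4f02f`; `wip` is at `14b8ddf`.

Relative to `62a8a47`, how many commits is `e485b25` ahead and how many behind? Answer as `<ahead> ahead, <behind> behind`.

Reachable from e485b25: {62a8a47, 7b4ed83, e485b25}.
Reachable from 62a8a47: {62a8a47}.
Only in e485b25's history (ahead): {7b4ed83, e485b25} — 2.
Only in 62a8a47's history (behind): {} — 0.

2 ahead, 0 behind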